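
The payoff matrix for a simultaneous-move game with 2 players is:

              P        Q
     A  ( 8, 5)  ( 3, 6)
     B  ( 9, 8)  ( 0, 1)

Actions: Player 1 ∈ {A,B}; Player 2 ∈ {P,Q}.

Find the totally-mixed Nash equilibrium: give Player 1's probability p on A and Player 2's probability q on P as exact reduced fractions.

P1 indiff ⇒ q·8+(1-q)·3 = q·9+(1-q)·0 ⇒ q(-1) = (1-q)(-3) ⇒ q = 3/4
P2 indiff ⇒ p·5+(1-p)·8 = p·6+(1-p)·1 ⇒ p(-1) = (1-p)(-7) ⇒ p = 7/8

P1 mixes 7/8 on A; P2 mixes 3/4 on P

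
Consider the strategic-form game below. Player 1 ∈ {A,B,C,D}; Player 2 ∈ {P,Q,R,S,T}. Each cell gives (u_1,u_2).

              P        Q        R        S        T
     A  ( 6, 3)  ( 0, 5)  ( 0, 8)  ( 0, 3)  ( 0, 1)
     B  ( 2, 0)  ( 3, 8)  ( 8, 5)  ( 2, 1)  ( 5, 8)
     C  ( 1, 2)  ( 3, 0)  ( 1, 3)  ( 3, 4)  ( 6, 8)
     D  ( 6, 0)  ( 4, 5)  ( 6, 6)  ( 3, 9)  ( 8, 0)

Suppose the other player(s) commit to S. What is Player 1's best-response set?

argmax u_1 = {C,D}

u_1(A vs S) = 0
u_1(B vs S) = 2
u_1(C vs S) = 3
u_1(D vs S) = 3
max payoff 3 at {C,D}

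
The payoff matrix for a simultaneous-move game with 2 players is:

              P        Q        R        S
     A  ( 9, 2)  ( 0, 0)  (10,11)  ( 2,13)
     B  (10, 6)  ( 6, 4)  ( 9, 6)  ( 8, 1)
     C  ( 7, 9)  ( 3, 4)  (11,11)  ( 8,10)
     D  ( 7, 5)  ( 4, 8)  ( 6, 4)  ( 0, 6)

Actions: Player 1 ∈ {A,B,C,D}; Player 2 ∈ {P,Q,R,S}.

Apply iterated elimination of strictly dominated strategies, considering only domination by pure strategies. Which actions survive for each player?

P1 drop D (B beats it: P:10>7 Q:6>4 R:9>6 S:8>0)
P2 drop Q (P beats it: A:2>0 B:6>4 C:9>4)
P1→{A,B,C} P2→{P,R,S}

Survivors P1:{A,B,C} P2:{P,R,S}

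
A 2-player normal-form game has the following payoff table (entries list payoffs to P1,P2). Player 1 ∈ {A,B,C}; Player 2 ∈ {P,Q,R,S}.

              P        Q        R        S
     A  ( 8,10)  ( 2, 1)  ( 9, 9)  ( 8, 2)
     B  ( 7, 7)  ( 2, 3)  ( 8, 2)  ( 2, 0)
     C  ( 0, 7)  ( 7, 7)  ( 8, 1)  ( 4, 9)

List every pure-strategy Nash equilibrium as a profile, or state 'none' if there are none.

NE set: (A,P)

(A,P): NE
(A,Q): not NE [P1→C gives 7>2; P2→P gives 10>1]
(A,R): not NE [P2→P gives 10>9]
(A,S): not NE [P2→P gives 10>2]
(B,P): not NE [P1→A gives 8>7]
(B,Q): not NE [P1→C gives 7>2; P2→P gives 7>3]
(B,R): not NE [P1→A gives 9>8; P2→P gives 7>2]
(B,S): not NE [P1→A gives 8>2; P2→P gives 7>0]
(C,P): not NE [P1→A gives 8>0; P2→S gives 9>7]
(C,Q): not NE [P2→S gives 9>7]
(C,R): not NE [P1→A gives 9>8; P2→S gives 9>1]
(C,S): not NE [P1→A gives 8>4]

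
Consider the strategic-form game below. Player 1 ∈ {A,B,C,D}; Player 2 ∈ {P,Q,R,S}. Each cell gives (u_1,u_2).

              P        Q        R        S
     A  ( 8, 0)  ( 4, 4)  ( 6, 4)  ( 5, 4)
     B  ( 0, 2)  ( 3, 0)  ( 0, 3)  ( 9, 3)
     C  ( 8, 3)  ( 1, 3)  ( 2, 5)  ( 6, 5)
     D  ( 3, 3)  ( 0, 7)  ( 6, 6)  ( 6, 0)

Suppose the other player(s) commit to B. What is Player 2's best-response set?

u_2(P vs B) = 2
u_2(Q vs B) = 0
u_2(R vs B) = 3
u_2(S vs B) = 3
max payoff 3 at {R,S}

argmax u_2 = {R,S}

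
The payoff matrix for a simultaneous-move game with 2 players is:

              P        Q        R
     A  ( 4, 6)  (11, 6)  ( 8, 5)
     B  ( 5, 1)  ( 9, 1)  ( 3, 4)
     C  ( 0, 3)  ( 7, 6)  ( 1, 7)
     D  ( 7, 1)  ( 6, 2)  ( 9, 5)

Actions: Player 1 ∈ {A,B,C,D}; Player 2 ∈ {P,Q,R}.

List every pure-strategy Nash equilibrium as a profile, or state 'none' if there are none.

NE set: (A,Q), (D,R)

(A,P): not NE [P1→D gives 7>4]
(A,Q): NE
(A,R): not NE [P1→D gives 9>8; P2→Q gives 6>5]
(B,P): not NE [P1→D gives 7>5; P2→R gives 4>1]
(B,Q): not NE [P1→A gives 11>9; P2→R gives 4>1]
(B,R): not NE [P1→D gives 9>3]
(C,P): not NE [P1→D gives 7>0; P2→R gives 7>3]
(C,Q): not NE [P1→A gives 11>7; P2→R gives 7>6]
(C,R): not NE [P1→D gives 9>1]
(D,P): not NE [P2→R gives 5>1]
(D,Q): not NE [P1→A gives 11>6; P2→R gives 5>2]
(D,R): NE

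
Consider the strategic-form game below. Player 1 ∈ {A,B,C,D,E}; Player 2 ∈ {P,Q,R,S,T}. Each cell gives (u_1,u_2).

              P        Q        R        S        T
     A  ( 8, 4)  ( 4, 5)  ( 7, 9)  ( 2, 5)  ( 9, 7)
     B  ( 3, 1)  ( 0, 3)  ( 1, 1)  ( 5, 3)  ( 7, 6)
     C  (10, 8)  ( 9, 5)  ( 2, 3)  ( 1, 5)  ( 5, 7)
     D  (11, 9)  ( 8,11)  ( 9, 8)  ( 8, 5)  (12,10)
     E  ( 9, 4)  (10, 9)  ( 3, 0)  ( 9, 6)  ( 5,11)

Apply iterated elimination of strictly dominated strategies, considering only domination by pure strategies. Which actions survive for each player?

Remaining: P1:{C,D,E} P2:{P,Q,T}

P1 drop A (D beats it: P:11>8 Q:8>4 R:9>7 S:8>2 T:12>9)
P1 drop B (D beats it: P:11>3 Q:8>0 R:9>1 S:8>5 T:12>7)
P2 drop R (P beats it: C:8>3 D:9>8 E:4>0)
P2 drop S (T beats it: C:7>5 D:10>5 E:11>6)
P1→{C,D,E} P2→{P,Q,T}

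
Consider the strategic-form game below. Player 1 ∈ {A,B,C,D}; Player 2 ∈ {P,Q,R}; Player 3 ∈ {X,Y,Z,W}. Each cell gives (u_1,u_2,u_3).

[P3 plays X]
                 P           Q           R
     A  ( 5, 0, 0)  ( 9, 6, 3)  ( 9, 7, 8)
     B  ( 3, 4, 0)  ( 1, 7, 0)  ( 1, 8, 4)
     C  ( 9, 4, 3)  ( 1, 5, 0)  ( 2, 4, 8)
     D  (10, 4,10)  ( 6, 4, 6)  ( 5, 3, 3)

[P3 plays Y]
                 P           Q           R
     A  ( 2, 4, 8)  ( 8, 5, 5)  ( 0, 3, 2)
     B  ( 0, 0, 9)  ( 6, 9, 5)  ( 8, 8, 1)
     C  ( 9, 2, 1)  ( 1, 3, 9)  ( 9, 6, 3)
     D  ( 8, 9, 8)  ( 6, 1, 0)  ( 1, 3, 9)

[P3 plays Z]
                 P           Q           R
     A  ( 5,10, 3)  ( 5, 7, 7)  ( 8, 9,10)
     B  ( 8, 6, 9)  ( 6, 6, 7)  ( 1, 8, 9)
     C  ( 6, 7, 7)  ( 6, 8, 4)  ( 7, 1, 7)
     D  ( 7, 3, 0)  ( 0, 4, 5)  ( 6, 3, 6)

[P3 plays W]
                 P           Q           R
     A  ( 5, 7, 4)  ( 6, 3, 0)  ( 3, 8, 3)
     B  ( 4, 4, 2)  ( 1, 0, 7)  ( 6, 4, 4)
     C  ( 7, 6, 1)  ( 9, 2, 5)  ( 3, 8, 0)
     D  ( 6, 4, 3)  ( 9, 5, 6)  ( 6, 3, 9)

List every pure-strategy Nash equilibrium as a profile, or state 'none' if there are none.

(A,P,X): not NE [P1→D gives 10>5; P2→R gives 7>0; P3→Y gives 8>0]
(A,P,Y): not NE [P1→C gives 9>2; P2→Q gives 5>4]
(A,P,Z): not NE [P1→B gives 8>5; P3→Y gives 8>3]
(A,P,W): not NE [P1→C gives 7>5; P2→R gives 8>7; P3→Y gives 8>4]
(A,Q,X): not NE [P2→R gives 7>6; P3→Z gives 7>3]
(A,Q,Y): not NE [P3→Z gives 7>5]
(A,Q,Z): not NE [P1→C gives 6>5; P2→P gives 10>7]
(A,Q,W): not NE [P1→D gives 9>6; P2→R gives 8>3; P3→Z gives 7>0]
(A,R,X): not NE [P3→Z gives 10>8]
(A,R,Y): not NE [P1→C gives 9>0; P2→Q gives 5>3; P3→Z gives 10>2]
(A,R,Z): not NE [P2→P gives 10>9]
(A,R,W): not NE [P1→D gives 6>3; P3→Z gives 10>3]
(B,P,X): not NE [P1→D gives 10>3; P2→R gives 8>4; P3→Z gives 9>0]
(B,P,Y): not NE [P1→C gives 9>0; P2→Q gives 9>0]
(B,P,Z): not NE [P2→R gives 8>6]
(B,P,W): not NE [P1→C gives 7>4; P3→Z gives 9>2]
(B,Q,X): not NE [P1→A gives 9>1; P2→R gives 8>7; P3→W gives 7>0]
(B,Q,Y): not NE [P1→A gives 8>6; P3→W gives 7>5]
(B,Q,Z): not NE [P2→R gives 8>6]
(B,Q,W): not NE [P1→D gives 9>1; P2→R gives 4>0]
(B,R,X): not NE [P1→A gives 9>1; P3→Z gives 9>4]
(B,R,Y): not NE [P1→C gives 9>8; P2→Q gives 9>8; P3→Z gives 9>1]
(B,R,Z): not NE [P1→A gives 8>1]
(B,R,W): not NE [P3→Z gives 9>4]
(C,P,X): not NE [P1→D gives 10>9; P2→Q gives 5>4; P3→Z gives 7>3]
(C,P,Y): not NE [P2→R gives 6>2; P3→Z gives 7>1]
(C,P,Z): not NE [P1→B gives 8>6; P2→Q gives 8>7]
(C,P,W): not NE [P2→R gives 8>6; P3→Z gives 7>1]
(C,Q,X): not NE [P1→A gives 9>1; P3→Y gives 9>0]
(C,Q,Y): not NE [P1→A gives 8>1; P2→R gives 6>3]
(C,Q,Z): not NE [P3→Y gives 9>4]
(C,Q,W): not NE [P2→R gives 8>2; P3→Y gives 9>5]
(C,R,X): not NE [P1→A gives 9>2; P2→Q gives 5>4]
(C,R,Y): not NE [P3→X gives 8>3]
(C,R,Z): not NE [P1→A gives 8>7; P2→Q gives 8>1; P3→X gives 8>7]
(C,R,W): not NE [P1→D gives 6>3; P3→X gives 8>0]
(D,P,X): NE
(D,P,Y): not NE [P1→C gives 9>8; P3→X gives 10>8]
(D,P,Z): not NE [P1→B gives 8>7; P2→Q gives 4>3; P3→X gives 10>0]
(D,P,W): not NE [P1→C gives 7>6; P2→Q gives 5>4; P3→X gives 10>3]
(D,Q,X): not NE [P1→A gives 9>6]
(D,Q,Y): not NE [P1→A gives 8>6; P2→P gives 9>1; P3→W gives 6>0]
(D,Q,Z): not NE [P1→C gives 6>0; P3→W gives 6>5]
(D,Q,W): NE
(D,R,X): not NE [P1→A gives 9>5; P2→Q gives 4>3; P3→W gives 9>3]
(D,R,Y): not NE [P1→C gives 9>1; P2→P gives 9>3]
(D,R,Z): not NE [P1→A gives 8>6; P2→Q gives 4>3; P3→W gives 9>6]
(D,R,W): not NE [P2→Q gives 5>3]

PSNE = {(D,P,X), (D,Q,W)}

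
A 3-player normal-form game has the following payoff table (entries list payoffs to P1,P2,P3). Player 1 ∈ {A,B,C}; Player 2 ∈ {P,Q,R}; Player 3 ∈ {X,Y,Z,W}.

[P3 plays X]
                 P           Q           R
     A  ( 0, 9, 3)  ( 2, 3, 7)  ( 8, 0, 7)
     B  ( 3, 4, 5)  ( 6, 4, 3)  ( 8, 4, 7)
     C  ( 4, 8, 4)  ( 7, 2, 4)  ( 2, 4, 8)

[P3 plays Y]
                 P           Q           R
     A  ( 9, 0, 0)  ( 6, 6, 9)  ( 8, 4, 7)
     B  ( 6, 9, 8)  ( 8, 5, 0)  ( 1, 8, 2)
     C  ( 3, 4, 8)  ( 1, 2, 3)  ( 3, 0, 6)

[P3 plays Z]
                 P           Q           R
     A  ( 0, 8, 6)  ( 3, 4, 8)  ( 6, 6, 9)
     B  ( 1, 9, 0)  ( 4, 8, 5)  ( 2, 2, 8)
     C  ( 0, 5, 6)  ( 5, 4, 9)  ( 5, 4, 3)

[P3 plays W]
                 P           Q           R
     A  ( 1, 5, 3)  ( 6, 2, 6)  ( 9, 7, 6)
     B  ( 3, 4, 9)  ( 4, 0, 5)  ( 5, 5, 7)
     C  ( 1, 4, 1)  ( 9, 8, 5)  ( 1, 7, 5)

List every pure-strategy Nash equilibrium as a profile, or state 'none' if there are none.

No pure NE.

(A,P,X): not NE [P1→C gives 4>0; P3→Z gives 6>3]
(A,P,Y): not NE [P2→Q gives 6>0; P3→Z gives 6>0]
(A,P,Z): not NE [P1→B gives 1>0]
(A,P,W): not NE [P1→B gives 3>1; P2→R gives 7>5; P3→Z gives 6>3]
(A,Q,X): not NE [P1→C gives 7>2; P2→P gives 9>3; P3→Y gives 9>7]
(A,Q,Y): not NE [P1→B gives 8>6]
(A,Q,Z): not NE [P1→C gives 5>3; P2→P gives 8>4; P3→Y gives 9>8]
(A,Q,W): not NE [P1→C gives 9>6; P2→R gives 7>2; P3→Y gives 9>6]
(A,R,X): not NE [P2→P gives 9>0; P3→Z gives 9>7]
(A,R,Y): not NE [P2→Q gives 6>4; P3→Z gives 9>7]
(A,R,Z): not NE [P2→P gives 8>6]
(A,R,W): not NE [P3→Z gives 9>6]
(B,P,X): not NE [P1→C gives 4>3; P3→W gives 9>5]
(B,P,Y): not NE [P1→A gives 9>6; P3→W gives 9>8]
(B,P,Z): not NE [P3→W gives 9>0]
(B,P,W): not NE [P2→R gives 5>4]
(B,Q,X): not NE [P1→C gives 7>6; P3→W gives 5>3]
(B,Q,Y): not NE [P2→P gives 9>5; P3→W gives 5>0]
(B,Q,Z): not NE [P1→C gives 5>4; P2→P gives 9>8]
(B,Q,W): not NE [P1→C gives 9>4; P2→R gives 5>0]
(B,R,X): not NE [P3→Z gives 8>7]
(B,R,Y): not NE [P1→A gives 8>1; P2→P gives 9>8; P3→Z gives 8>2]
(B,R,Z): not NE [P1→A gives 6>2; P2→P gives 9>2]
(B,R,W): not NE [P1→A gives 9>5; P3→Z gives 8>7]
(C,P,X): not NE [P3→Y gives 8>4]
(C,P,Y): not NE [P1→A gives 9>3]
(C,P,Z): not NE [P1→B gives 1>0; P3→Y gives 8>6]
(C,P,W): not NE [P1→B gives 3>1; P2→Q gives 8>4; P3→Y gives 8>1]
(C,Q,X): not NE [P2→P gives 8>2; P3→Z gives 9>4]
(C,Q,Y): not NE [P1→B gives 8>1; P2→P gives 4>2; P3→Z gives 9>3]
(C,Q,Z): not NE [P2→P gives 5>4]
(C,Q,W): not NE [P3→Z gives 9>5]
(C,R,X): not NE [P1→B gives 8>2; P2→P gives 8>4]
(C,R,Y): not NE [P1→A gives 8>3; P2→P gives 4>0; P3→X gives 8>6]
(C,R,Z): not NE [P1→A gives 6>5; P2→P gives 5>4; P3→X gives 8>3]
(C,R,W): not NE [P1→A gives 9>1; P2→Q gives 8>7; P3→X gives 8>5]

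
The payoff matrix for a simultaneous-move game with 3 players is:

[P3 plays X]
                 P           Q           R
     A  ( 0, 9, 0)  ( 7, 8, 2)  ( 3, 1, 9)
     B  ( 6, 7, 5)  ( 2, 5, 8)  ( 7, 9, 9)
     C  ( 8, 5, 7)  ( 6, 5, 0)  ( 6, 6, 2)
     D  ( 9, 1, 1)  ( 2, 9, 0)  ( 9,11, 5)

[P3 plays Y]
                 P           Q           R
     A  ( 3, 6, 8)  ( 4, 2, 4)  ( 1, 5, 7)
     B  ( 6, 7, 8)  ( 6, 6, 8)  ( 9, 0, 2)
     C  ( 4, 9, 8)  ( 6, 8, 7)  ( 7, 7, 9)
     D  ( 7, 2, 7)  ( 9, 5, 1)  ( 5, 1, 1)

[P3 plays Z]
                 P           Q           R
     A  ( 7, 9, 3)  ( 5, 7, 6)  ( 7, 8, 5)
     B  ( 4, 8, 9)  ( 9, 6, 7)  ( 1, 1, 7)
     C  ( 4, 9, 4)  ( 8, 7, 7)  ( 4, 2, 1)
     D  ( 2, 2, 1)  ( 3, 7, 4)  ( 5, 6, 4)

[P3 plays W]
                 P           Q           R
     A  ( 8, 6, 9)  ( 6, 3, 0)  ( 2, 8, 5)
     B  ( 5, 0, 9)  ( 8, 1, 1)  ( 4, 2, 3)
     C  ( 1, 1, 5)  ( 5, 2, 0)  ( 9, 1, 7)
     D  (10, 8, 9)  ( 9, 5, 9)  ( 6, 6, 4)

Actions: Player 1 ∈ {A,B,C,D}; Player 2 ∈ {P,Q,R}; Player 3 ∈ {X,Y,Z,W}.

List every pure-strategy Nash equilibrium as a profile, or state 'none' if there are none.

(A,P,X): not NE [P1→D gives 9>0; P3→W gives 9>0]
(A,P,Y): not NE [P1→D gives 7>3; P3→W gives 9>8]
(A,P,Z): not NE [P3→W gives 9>3]
(A,P,W): not NE [P1→D gives 10>8; P2→R gives 8>6]
(A,Q,X): not NE [P2→P gives 9>8; P3→Z gives 6>2]
(A,Q,Y): not NE [P1→D gives 9>4; P2→P gives 6>2; P3→Z gives 6>4]
(A,Q,Z): not NE [P1→B gives 9>5; P2→P gives 9>7]
(A,Q,W): not NE [P1→D gives 9>6; P2→R gives 8>3; P3→Z gives 6>0]
(A,R,X): not NE [P1→D gives 9>3; P2→P gives 9>1]
(A,R,Y): not NE [P1→B gives 9>1; P2→P gives 6>5; P3→X gives 9>7]
(A,R,Z): not NE [P2→P gives 9>8; P3→X gives 9>5]
(A,R,W): not NE [P1→C gives 9>2; P3→X gives 9>5]
(B,P,X): not NE [P1→D gives 9>6; P2→R gives 9>7; P3→W gives 9>5]
(B,P,Y): not NE [P1→D gives 7>6; P3→W gives 9>8]
(B,P,Z): not NE [P1→A gives 7>4]
(B,P,W): not NE [P1→D gives 10>5; P2→R gives 2>0]
(B,Q,X): not NE [P1→A gives 7>2; P2→R gives 9>5]
(B,Q,Y): not NE [P1→D gives 9>6; P2→P gives 7>6]
(B,Q,Z): not NE [P2→P gives 8>6; P3→Y gives 8>7]
(B,Q,W): not NE [P1→D gives 9>8; P2→R gives 2>1; P3→Y gives 8>1]
(B,R,X): not NE [P1→D gives 9>7]
(B,R,Y): not NE [P2→P gives 7>0; P3→X gives 9>2]
(B,R,Z): not NE [P1→A gives 7>1; P2→P gives 8>1; P3→X gives 9>7]
(B,R,W): not NE [P1→C gives 9>4; P3→X gives 9>3]
(C,P,X): not NE [P1→D gives 9>8; P2→R gives 6>5; P3→Y gives 8>7]
(C,P,Y): not NE [P1→D gives 7>4]
(C,P,Z): not NE [P1→A gives 7>4; P3→Y gives 8>4]
(C,P,W): not NE [P1→D gives 10>1; P2→Q gives 2>1; P3→Y gives 8>5]
(C,Q,X): not NE [P1→A gives 7>6; P2→R gives 6>5; P3→Z gives 7>0]
(C,Q,Y): not NE [P1→D gives 9>6; P2→P gives 9>8]
(C,Q,Z): not NE [P1→B gives 9>8; P2→P gives 9>7]
(C,Q,W): not NE [P1→D gives 9>5; P3→Z gives 7>0]
(C,R,X): not NE [P1→D gives 9>6; P3→Y gives 9>2]
(C,R,Y): not NE [P1→B gives 9>7; P2→P gives 9>7]
(C,R,Z): not NE [P1→A gives 7>4; P2→P gives 9>2; P3→Y gives 9>1]
(C,R,W): not NE [P2→Q gives 2>1; P3→Y gives 9>7]
(D,P,X): not NE [P2→R gives 11>1; P3→W gives 9>1]
(D,P,Y): not NE [P2→Q gives 5>2; P3→W gives 9>7]
(D,P,Z): not NE [P1→A gives 7>2; P2→Q gives 7>2; P3→W gives 9>1]
(D,P,W): NE
(D,Q,X): not NE [P1→A gives 7>2; P2→R gives 11>9; P3→W gives 9>0]
(D,Q,Y): not NE [P3→W gives 9>1]
(D,Q,Z): not NE [P1→B gives 9>3; P3→W gives 9>4]
(D,Q,W): not NE [P2→P gives 8>5]
(D,R,X): NE
(D,R,Y): not NE [P1→B gives 9>5; P2→Q gives 5>1; P3→X gives 5>1]
(D,R,Z): not NE [P1→A gives 7>5; P2→Q gives 7>6; P3→X gives 5>4]
(D,R,W): not NE [P1→C gives 9>6; P2→P gives 8>6; P3→X gives 5>4]

NE set: (D,P,W), (D,R,X)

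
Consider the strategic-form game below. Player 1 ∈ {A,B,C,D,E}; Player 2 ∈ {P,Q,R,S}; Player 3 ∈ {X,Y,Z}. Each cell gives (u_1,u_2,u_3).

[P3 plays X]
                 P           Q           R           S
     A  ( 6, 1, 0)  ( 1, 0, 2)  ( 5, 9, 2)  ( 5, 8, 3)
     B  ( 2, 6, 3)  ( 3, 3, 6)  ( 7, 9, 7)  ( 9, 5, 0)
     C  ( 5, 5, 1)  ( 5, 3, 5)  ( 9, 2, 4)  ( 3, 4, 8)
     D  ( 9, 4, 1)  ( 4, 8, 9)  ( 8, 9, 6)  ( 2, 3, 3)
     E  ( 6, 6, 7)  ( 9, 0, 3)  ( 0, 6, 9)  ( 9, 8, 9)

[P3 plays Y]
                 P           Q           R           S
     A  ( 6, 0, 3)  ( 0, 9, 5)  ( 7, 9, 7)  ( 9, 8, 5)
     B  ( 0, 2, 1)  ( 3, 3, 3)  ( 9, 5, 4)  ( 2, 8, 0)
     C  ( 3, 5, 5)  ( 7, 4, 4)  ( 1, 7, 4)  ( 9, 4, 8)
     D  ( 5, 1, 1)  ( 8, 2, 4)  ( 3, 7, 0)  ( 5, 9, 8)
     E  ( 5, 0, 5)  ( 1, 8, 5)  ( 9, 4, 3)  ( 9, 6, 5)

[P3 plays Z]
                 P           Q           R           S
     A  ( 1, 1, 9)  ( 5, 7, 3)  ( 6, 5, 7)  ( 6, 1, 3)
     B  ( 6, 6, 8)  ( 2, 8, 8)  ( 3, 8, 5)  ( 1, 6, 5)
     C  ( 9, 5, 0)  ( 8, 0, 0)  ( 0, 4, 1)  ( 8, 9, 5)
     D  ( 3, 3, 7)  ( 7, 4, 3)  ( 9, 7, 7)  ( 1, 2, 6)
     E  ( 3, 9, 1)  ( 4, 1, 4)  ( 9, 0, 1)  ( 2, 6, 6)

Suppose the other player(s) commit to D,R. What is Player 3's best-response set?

u_3(X vs D,R) = 6
u_3(Y vs D,R) = 0
u_3(Z vs D,R) = 7
max payoff 7 at {Z}

P3 best: {Z}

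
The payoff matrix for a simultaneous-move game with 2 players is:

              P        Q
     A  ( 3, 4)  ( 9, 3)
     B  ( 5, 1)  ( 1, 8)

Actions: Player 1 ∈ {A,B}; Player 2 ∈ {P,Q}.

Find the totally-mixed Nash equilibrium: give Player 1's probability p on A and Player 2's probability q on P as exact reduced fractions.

P1 mixes 7/8 on A; P2 mixes 4/5 on P

P1 indiff ⇒ q·3+(1-q)·9 = q·5+(1-q)·1 ⇒ q(-2) = (1-q)(-8) ⇒ q = 4/5
P2 indiff ⇒ p·4+(1-p)·1 = p·3+(1-p)·8 ⇒ p(1) = (1-p)(7) ⇒ p = 7/8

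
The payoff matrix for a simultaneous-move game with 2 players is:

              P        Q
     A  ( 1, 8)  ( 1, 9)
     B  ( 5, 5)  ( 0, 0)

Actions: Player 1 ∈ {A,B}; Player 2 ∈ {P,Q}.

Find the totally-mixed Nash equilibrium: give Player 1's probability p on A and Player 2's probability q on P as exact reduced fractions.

p=5/6, q=1/5

P1 indiff ⇒ q·1+(1-q)·1 = q·5+(1-q)·0 ⇒ q(-4) = (1-q)(-1) ⇒ q = 1/5
P2 indiff ⇒ p·8+(1-p)·5 = p·9+(1-p)·0 ⇒ p(-1) = (1-p)(-5) ⇒ p = 5/6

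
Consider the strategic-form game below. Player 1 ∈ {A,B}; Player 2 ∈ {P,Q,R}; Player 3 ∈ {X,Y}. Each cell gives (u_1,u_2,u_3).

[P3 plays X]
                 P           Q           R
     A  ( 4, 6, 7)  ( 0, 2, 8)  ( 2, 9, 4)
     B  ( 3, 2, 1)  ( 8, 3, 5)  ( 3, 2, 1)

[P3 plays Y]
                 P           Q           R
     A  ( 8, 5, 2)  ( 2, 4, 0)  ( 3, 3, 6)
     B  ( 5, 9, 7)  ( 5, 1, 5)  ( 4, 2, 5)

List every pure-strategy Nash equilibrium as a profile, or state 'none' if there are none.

Nash profiles: (B,Q,X)

(A,P,X): not NE [P2→R gives 9>6]
(A,P,Y): not NE [P3→X gives 7>2]
(A,Q,X): not NE [P1→B gives 8>0; P2→R gives 9>2]
(A,Q,Y): not NE [P1→B gives 5>2; P2→P gives 5>4; P3→X gives 8>0]
(A,R,X): not NE [P1→B gives 3>2; P3→Y gives 6>4]
(A,R,Y): not NE [P1→B gives 4>3; P2→P gives 5>3]
(B,P,X): not NE [P1→A gives 4>3; P2→Q gives 3>2; P3→Y gives 7>1]
(B,P,Y): not NE [P1→A gives 8>5]
(B,Q,X): NE
(B,Q,Y): not NE [P2→P gives 9>1]
(B,R,X): not NE [P2→Q gives 3>2; P3→Y gives 5>1]
(B,R,Y): not NE [P2→P gives 9>2]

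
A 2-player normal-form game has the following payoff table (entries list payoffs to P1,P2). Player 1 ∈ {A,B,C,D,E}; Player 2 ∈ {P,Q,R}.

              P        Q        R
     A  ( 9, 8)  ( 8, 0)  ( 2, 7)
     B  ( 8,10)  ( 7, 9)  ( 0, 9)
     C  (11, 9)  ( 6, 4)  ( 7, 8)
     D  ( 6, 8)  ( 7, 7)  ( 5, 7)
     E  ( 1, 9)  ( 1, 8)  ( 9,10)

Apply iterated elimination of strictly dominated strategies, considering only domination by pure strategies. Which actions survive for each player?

IESDS → P1:{C,E} P2:{P,R}

P1 drop B (A beats it: P:9>8 Q:8>7 R:2>0)
P2 drop Q (P beats it: A:8>0 C:9>4 D:8>7 E:9>8)
P1 drop A (C beats it: P:11>9 R:7>2)
P1 drop D (C beats it: P:11>6 R:7>5)
P1→{C,E} P2→{P,R}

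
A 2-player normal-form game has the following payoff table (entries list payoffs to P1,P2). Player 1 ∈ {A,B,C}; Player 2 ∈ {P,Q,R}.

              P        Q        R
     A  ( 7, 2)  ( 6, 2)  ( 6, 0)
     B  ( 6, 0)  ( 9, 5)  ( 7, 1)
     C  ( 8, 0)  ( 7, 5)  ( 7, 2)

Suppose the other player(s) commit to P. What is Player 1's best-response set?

argmax u_1 = {C}

u_1(A vs P) = 7
u_1(B vs P) = 6
u_1(C vs P) = 8
max payoff 8 at {C}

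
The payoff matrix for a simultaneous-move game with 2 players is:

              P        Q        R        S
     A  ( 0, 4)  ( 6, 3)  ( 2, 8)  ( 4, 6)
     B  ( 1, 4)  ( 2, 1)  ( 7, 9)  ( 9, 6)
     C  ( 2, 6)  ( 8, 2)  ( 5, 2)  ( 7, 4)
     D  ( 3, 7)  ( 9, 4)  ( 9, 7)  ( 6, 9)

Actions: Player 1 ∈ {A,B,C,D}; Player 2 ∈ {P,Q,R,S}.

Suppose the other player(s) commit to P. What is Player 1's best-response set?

P1 best: {D}

u_1(A vs P) = 0
u_1(B vs P) = 1
u_1(C vs P) = 2
u_1(D vs P) = 3
max payoff 3 at {D}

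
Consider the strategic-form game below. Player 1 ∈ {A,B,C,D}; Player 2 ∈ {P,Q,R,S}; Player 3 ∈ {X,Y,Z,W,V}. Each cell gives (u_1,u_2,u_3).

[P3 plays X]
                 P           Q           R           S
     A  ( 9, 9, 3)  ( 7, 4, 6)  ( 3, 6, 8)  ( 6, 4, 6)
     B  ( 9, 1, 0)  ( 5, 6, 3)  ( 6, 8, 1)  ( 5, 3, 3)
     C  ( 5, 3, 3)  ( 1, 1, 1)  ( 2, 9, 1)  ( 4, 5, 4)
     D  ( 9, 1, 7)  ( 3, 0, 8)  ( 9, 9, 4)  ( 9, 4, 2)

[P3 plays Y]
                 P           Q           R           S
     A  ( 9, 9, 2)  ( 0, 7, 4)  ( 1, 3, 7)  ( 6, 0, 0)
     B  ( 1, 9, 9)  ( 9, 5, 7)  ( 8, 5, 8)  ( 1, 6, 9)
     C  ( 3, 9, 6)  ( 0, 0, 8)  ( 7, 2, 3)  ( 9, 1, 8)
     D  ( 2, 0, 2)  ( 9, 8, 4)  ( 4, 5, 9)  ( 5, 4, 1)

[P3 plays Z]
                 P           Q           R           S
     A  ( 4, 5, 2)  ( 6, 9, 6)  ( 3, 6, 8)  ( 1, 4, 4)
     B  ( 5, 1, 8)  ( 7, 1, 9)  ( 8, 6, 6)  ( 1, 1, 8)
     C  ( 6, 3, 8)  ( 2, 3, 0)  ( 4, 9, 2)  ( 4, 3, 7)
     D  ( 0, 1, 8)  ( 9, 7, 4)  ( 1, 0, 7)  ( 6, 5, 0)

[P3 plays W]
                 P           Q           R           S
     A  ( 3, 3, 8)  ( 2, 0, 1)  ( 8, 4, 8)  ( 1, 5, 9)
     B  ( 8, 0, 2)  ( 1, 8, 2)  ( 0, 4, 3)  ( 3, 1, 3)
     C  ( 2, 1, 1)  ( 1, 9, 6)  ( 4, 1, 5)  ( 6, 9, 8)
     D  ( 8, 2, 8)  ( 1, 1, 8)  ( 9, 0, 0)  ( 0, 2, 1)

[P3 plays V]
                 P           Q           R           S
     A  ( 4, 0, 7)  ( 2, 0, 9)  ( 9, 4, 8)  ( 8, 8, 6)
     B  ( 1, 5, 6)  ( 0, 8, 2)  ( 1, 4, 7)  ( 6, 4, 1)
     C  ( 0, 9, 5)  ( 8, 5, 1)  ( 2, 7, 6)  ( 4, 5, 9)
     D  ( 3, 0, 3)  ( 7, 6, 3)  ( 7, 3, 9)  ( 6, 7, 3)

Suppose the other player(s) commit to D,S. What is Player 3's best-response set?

argmax u_3 = {V}

u_3(X vs D,S) = 2
u_3(Y vs D,S) = 1
u_3(Z vs D,S) = 0
u_3(W vs D,S) = 1
u_3(V vs D,S) = 3
max payoff 3 at {V}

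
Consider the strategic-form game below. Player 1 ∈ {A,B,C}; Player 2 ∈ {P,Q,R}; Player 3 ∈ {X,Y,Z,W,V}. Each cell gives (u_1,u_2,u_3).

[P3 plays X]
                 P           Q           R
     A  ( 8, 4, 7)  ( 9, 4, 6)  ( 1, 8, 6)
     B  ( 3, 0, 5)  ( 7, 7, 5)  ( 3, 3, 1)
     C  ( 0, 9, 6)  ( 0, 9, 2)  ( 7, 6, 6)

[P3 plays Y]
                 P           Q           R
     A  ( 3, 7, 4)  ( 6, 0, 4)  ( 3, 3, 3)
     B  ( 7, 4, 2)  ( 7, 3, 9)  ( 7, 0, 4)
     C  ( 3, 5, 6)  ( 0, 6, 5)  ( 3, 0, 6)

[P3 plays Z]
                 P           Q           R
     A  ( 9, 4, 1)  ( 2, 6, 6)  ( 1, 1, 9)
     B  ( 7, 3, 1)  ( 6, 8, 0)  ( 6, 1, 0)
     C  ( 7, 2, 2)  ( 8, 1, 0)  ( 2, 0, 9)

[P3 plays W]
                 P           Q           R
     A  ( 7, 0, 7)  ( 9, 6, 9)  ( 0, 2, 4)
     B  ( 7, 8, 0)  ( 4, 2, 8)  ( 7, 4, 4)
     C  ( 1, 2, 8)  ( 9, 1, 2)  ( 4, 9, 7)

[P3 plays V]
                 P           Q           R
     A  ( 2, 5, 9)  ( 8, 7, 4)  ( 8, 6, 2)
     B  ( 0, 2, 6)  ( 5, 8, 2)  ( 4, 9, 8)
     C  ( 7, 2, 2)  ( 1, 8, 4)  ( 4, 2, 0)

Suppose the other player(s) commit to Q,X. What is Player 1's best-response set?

argmax u_1 = {A}

u_1(A vs Q,X) = 9
u_1(B vs Q,X) = 7
u_1(C vs Q,X) = 0
max payoff 9 at {A}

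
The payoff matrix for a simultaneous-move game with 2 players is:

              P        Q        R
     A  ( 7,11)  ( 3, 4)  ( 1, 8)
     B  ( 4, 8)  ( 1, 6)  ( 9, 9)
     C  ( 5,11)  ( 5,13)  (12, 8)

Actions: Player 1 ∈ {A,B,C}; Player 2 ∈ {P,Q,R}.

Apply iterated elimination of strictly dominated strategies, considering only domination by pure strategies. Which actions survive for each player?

IESDS → P1:{A,C} P2:{P,Q}

P1 drop B (C beats it: P:5>4 Q:5>1 R:12>9)
P2 drop R (P beats it: A:11>8 C:11>8)
P1→{A,C} P2→{P,Q}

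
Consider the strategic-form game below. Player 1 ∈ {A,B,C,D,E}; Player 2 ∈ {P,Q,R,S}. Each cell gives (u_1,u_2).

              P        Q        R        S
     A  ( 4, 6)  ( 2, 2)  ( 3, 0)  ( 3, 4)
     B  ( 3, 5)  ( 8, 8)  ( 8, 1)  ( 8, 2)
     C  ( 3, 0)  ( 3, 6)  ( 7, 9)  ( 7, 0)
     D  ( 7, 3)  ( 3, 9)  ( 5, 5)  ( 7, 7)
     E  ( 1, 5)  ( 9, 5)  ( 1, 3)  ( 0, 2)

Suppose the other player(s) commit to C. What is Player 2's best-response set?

u_2(P vs C) = 0
u_2(Q vs C) = 6
u_2(R vs C) = 9
u_2(S vs C) = 0
max payoff 9 at {R}

P2 best: {R}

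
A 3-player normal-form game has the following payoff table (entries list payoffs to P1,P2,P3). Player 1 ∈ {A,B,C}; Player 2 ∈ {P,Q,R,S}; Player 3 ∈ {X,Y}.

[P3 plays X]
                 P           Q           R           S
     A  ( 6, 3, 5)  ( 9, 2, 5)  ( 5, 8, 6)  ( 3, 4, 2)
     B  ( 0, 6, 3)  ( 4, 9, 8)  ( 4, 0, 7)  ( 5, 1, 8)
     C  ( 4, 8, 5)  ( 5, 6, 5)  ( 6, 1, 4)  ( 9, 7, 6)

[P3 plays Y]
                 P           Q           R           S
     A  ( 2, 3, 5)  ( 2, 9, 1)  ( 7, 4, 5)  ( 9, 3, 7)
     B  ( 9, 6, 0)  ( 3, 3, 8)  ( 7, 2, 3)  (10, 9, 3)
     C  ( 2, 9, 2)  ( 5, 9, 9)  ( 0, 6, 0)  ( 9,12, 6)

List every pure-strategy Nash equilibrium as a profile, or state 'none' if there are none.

No pure NE.

(A,P,X): not NE [P2→R gives 8>3]
(A,P,Y): not NE [P1→B gives 9>2; P2→Q gives 9>3]
(A,Q,X): not NE [P2→R gives 8>2]
(A,Q,Y): not NE [P1→C gives 5>2; P3→X gives 5>1]
(A,R,X): not NE [P1→C gives 6>5]
(A,R,Y): not NE [P2→Q gives 9>4; P3→X gives 6>5]
(A,S,X): not NE [P1→C gives 9>3; P2→R gives 8>4; P3→Y gives 7>2]
(A,S,Y): not NE [P1→B gives 10>9; P2→Q gives 9>3]
(B,P,X): not NE [P1→A gives 6>0; P2→Q gives 9>6]
(B,P,Y): not NE [P2→S gives 9>6; P3→X gives 3>0]
(B,Q,X): not NE [P1→A gives 9>4]
(B,Q,Y): not NE [P1→C gives 5>3; P2→S gives 9>3]
(B,R,X): not NE [P1→C gives 6>4; P2→Q gives 9>0]
(B,R,Y): not NE [P2→S gives 9>2; P3→X gives 7>3]
(B,S,X): not NE [P1→C gives 9>5; P2→Q gives 9>1]
(B,S,Y): not NE [P3→X gives 8>3]
(C,P,X): not NE [P1→A gives 6>4]
(C,P,Y): not NE [P1→B gives 9>2; P2→S gives 12>9; P3→X gives 5>2]
(C,Q,X): not NE [P1→A gives 9>5; P2→P gives 8>6; P3→Y gives 9>5]
(C,Q,Y): not NE [P2→S gives 12>9]
(C,R,X): not NE [P2→P gives 8>1]
(C,R,Y): not NE [P1→B gives 7>0; P2→S gives 12>6; P3→X gives 4>0]
(C,S,X): not NE [P2→P gives 8>7]
(C,S,Y): not NE [P1→B gives 10>9]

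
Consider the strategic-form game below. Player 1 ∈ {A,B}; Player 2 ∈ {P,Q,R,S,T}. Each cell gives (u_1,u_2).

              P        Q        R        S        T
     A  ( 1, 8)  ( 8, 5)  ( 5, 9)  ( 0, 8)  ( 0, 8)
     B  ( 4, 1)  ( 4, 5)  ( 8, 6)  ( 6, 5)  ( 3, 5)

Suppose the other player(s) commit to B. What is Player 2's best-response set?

argmax u_2 = {R}

u_2(P vs B) = 1
u_2(Q vs B) = 5
u_2(R vs B) = 6
u_2(S vs B) = 5
u_2(T vs B) = 5
max payoff 6 at {R}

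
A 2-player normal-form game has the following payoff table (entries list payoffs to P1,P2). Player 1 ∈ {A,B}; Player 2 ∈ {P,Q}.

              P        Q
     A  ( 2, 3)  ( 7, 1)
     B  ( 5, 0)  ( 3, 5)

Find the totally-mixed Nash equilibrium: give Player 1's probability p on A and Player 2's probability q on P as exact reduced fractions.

p=5/7, q=4/7

P1 indiff ⇒ q·2+(1-q)·7 = q·5+(1-q)·3 ⇒ q(-3) = (1-q)(-4) ⇒ q = 4/7
P2 indiff ⇒ p·3+(1-p)·0 = p·1+(1-p)·5 ⇒ p(2) = (1-p)(5) ⇒ p = 5/7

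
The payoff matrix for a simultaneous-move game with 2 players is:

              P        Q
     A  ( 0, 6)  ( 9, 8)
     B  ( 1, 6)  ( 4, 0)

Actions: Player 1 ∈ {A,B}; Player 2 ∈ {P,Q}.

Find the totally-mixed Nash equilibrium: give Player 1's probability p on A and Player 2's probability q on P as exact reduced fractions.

P1 mixes 3/4 on A; P2 mixes 5/6 on P

P1 indiff ⇒ q·0+(1-q)·9 = q·1+(1-q)·4 ⇒ q(-1) = (1-q)(-5) ⇒ q = 5/6
P2 indiff ⇒ p·6+(1-p)·6 = p·8+(1-p)·0 ⇒ p(-2) = (1-p)(-6) ⇒ p = 3/4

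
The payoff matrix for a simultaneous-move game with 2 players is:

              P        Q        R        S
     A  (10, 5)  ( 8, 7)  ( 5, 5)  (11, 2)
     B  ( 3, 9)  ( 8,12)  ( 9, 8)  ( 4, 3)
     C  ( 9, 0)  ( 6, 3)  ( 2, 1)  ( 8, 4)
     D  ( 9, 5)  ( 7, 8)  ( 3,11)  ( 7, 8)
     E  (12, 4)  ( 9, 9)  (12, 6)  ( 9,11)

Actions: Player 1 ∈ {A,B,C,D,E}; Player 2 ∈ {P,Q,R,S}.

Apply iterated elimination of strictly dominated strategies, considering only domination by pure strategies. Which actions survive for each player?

Survivors P1:{A,E} P2:{Q,S}

P1 drop B (E beats it: P:12>3 Q:9>8 R:12>9 S:9>4)
P1 drop C (A beats it: P:10>9 Q:8>6 R:5>2 S:11>8)
P1 drop D (A beats it: P:10>9 Q:8>7 R:5>3 S:11>7)
P2 drop P (Q beats it: A:7>5 E:9>4)
P2 drop R (Q beats it: A:7>5 E:9>6)
P1→{A,E} P2→{Q,S}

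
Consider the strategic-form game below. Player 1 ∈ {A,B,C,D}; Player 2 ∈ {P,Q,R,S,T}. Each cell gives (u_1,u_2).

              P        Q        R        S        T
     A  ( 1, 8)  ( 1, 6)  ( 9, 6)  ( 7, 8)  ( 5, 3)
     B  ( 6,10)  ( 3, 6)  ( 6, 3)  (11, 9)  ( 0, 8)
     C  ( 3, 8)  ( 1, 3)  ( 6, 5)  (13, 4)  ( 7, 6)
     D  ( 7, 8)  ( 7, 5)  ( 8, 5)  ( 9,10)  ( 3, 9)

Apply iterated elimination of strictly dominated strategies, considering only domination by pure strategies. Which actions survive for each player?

P2 drop Q (P beats it: A:8>6 B:10>6 C:8>3 D:8>5)
P2 drop R (P beats it: A:8>6 B:10>3 C:8>5 D:8>5)
P1 drop A (C beats it: P:3>1 S:13>7 T:7>5)
P1→{B,C,D} P2→{P,S,T}

Remaining: P1:{B,C,D} P2:{P,S,T}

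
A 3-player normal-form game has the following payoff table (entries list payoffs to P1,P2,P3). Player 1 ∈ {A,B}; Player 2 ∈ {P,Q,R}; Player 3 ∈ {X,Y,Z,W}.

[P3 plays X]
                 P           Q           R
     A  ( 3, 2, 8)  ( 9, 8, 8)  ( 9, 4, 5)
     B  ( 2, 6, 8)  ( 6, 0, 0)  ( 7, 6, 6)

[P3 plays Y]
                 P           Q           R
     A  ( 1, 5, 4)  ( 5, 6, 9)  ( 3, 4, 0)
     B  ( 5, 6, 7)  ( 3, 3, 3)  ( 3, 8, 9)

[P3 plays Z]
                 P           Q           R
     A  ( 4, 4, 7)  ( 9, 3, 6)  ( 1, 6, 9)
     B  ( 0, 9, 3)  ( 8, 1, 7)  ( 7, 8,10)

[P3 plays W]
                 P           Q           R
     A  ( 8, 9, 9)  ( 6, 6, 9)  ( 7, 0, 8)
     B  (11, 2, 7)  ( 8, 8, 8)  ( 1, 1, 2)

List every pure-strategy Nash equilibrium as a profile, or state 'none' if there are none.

(A,P,X): not NE [P2→Q gives 8>2; P3→W gives 9>8]
(A,P,Y): not NE [P1→B gives 5>1; P2→Q gives 6>5; P3→W gives 9>4]
(A,P,Z): not NE [P2→R gives 6>4; P3→W gives 9>7]
(A,P,W): not NE [P1→B gives 11>8]
(A,Q,X): not NE [P3→W gives 9>8]
(A,Q,Y): NE
(A,Q,Z): not NE [P2→R gives 6>3; P3→W gives 9>6]
(A,Q,W): not NE [P1→B gives 8>6; P2→P gives 9>6]
(A,R,X): not NE [P2→Q gives 8>4; P3→Z gives 9>5]
(A,R,Y): not NE [P2→Q gives 6>4; P3→Z gives 9>0]
(A,R,Z): not NE [P1→B gives 7>1]
(A,R,W): not NE [P2→P gives 9>0; P3→Z gives 9>8]
(B,P,X): not NE [P1→A gives 3>2]
(B,P,Y): not NE [P2→R gives 8>6; P3→X gives 8>7]
(B,P,Z): not NE [P1→A gives 4>0; P3→X gives 8>3]
(B,P,W): not NE [P2→Q gives 8>2; P3→X gives 8>7]
(B,Q,X): not NE [P1→A gives 9>6; P2→R gives 6>0; P3→W gives 8>0]
(B,Q,Y): not NE [P1→A gives 5>3; P2→R gives 8>3; P3→W gives 8>3]
(B,Q,Z): not NE [P1→A gives 9>8; P2→P gives 9>1; P3→W gives 8>7]
(B,Q,W): NE
(B,R,X): not NE [P1→A gives 9>7; P3→Z gives 10>6]
(B,R,Y): not NE [P3→Z gives 10>9]
(B,R,Z): not NE [P2→P gives 9>8]
(B,R,W): not NE [P1→A gives 7>1; P2→Q gives 8>1; P3→Z gives 10>2]

Nash profiles: (A,Q,Y), (B,Q,W)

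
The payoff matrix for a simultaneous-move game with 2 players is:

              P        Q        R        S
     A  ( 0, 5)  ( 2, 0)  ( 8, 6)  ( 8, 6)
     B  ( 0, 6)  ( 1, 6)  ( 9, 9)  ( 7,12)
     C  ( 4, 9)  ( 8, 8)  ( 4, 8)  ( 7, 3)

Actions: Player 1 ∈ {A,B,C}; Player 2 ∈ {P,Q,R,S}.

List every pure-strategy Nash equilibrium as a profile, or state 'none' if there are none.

(A,P): not NE [P1→C gives 4>0; P2→S gives 6>5]
(A,Q): not NE [P1→C gives 8>2; P2→S gives 6>0]
(A,R): not NE [P1→B gives 9>8]
(A,S): NE
(B,P): not NE [P1→C gives 4>0; P2→S gives 12>6]
(B,Q): not NE [P1→C gives 8>1; P2→S gives 12>6]
(B,R): not NE [P2→S gives 12>9]
(B,S): not NE [P1→A gives 8>7]
(C,P): NE
(C,Q): not NE [P2→P gives 9>8]
(C,R): not NE [P1→B gives 9>4; P2→P gives 9>8]
(C,S): not NE [P1→A gives 8>7; P2→P gives 9>3]

PSNE = {(A,S), (C,P)}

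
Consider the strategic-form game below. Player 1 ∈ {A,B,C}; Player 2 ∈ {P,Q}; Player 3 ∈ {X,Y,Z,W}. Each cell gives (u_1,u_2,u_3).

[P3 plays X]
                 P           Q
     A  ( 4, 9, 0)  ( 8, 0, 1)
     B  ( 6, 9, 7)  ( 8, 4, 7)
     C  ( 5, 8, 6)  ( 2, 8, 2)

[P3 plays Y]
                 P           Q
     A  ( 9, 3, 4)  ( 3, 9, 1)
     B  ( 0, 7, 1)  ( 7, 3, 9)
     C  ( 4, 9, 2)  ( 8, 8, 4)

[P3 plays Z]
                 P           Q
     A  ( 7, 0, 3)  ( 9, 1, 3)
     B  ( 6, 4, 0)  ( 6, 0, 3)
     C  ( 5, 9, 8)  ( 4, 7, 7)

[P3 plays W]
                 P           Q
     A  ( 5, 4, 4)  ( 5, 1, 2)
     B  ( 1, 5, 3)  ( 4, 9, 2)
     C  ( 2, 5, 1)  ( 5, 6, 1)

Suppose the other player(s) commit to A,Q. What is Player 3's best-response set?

P3 best: {Z}

u_3(X vs A,Q) = 1
u_3(Y vs A,Q) = 1
u_3(Z vs A,Q) = 3
u_3(W vs A,Q) = 2
max payoff 3 at {Z}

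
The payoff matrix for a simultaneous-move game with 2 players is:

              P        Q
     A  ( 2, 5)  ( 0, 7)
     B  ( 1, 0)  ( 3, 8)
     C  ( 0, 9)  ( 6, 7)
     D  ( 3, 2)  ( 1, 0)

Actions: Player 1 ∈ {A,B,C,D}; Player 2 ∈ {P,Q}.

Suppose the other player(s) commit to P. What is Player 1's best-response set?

BR_1 = {D}

u_1(A vs P) = 2
u_1(B vs P) = 1
u_1(C vs P) = 0
u_1(D vs P) = 3
max payoff 3 at {D}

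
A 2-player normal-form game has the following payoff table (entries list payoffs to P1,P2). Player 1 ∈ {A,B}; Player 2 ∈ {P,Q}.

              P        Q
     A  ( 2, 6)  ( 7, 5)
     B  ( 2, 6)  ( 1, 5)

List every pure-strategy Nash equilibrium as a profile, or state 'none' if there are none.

(A,P): NE
(A,Q): not NE [P2→P gives 6>5]
(B,P): NE
(B,Q): not NE [P1→A gives 7>1; P2→P gives 6>5]

NE set: (A,P), (B,P)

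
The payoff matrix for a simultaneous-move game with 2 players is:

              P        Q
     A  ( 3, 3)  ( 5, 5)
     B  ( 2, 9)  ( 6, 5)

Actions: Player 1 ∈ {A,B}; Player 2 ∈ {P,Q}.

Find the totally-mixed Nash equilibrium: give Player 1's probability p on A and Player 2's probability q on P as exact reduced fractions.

P1 indiff ⇒ q·3+(1-q)·5 = q·2+(1-q)·6 ⇒ q(1) = (1-q)(1) ⇒ q = 1/2
P2 indiff ⇒ p·3+(1-p)·9 = p·5+(1-p)·5 ⇒ p(-2) = (1-p)(-4) ⇒ p = 2/3

p=2/3, q=1/2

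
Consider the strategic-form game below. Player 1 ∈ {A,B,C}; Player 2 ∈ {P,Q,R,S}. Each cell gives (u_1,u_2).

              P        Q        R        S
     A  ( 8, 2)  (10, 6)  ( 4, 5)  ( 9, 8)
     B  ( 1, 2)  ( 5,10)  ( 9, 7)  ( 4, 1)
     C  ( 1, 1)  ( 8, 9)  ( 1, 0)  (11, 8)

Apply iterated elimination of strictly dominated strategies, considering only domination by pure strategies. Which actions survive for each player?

P2 drop P (Q beats it: A:6>2 B:10>2 C:9>1)
P2 drop R (Q beats it: A:6>5 B:10>7 C:9>0)
P1 drop B (A beats it: Q:10>5 S:9>4)
P1→{A,C} P2→{Q,S}

Remaining: P1:{A,C} P2:{Q,S}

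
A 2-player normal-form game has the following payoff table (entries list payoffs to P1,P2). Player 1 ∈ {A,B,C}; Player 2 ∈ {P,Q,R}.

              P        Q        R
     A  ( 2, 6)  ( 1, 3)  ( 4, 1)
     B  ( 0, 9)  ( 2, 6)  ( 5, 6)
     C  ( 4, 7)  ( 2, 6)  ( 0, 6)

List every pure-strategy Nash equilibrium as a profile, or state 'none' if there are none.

Nash profiles: (C,P)

(A,P): not NE [P1→C gives 4>2]
(A,Q): not NE [P1→C gives 2>1; P2→P gives 6>3]
(A,R): not NE [P1→B gives 5>4; P2→P gives 6>1]
(B,P): not NE [P1→C gives 4>0]
(B,Q): not NE [P2→P gives 9>6]
(B,R): not NE [P2→P gives 9>6]
(C,P): NE
(C,Q): not NE [P2→P gives 7>6]
(C,R): not NE [P1→B gives 5>0; P2→P gives 7>6]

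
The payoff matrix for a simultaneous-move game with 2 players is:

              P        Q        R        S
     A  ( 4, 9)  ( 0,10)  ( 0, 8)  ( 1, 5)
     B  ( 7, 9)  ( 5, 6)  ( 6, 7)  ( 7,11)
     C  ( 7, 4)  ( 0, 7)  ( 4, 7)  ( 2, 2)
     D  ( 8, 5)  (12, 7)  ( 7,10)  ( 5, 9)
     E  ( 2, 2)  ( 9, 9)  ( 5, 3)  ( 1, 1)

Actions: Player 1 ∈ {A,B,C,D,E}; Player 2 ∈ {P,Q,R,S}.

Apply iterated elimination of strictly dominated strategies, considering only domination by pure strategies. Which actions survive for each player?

IESDS → P1:{B,D} P2:{R,S}

P1 drop A (B beats it: P:7>4 Q:5>0 R:6>0 S:7>1)
P1 drop C (D beats it: P:8>7 Q:12>0 R:7>4 S:5>2)
P1 drop E (D beats it: P:8>2 Q:12>9 R:7>5 S:5>1)
P2 drop P (S beats it: B:11>9 D:9>5)
P2 drop Q (R beats it: B:7>6 D:10>7)
P1→{B,D} P2→{R,S}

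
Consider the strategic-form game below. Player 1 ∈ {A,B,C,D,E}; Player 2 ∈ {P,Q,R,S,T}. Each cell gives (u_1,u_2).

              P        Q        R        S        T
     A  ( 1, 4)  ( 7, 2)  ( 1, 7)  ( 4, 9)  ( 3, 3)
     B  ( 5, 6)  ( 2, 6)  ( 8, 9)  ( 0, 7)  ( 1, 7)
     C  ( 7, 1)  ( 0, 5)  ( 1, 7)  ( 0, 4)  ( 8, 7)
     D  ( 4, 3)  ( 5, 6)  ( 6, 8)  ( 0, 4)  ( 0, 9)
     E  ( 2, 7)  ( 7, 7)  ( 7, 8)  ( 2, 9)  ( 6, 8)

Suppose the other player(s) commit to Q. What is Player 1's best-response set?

u_1(A vs Q) = 7
u_1(B vs Q) = 2
u_1(C vs Q) = 0
u_1(D vs Q) = 5
u_1(E vs Q) = 7
max payoff 7 at {A,E}

P1 best: {A,E}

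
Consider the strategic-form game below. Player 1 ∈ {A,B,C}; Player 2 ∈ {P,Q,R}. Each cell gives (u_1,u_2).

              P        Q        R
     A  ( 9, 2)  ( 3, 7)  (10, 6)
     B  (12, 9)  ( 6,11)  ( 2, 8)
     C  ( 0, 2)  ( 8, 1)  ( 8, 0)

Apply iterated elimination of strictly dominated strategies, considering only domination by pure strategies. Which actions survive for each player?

P2 drop R (Q beats it: A:7>6 B:11>8 C:1>0)
P1 drop A (B beats it: P:12>9 Q:6>3)
P1→{B,C} P2→{P,Q}

IESDS → P1:{B,C} P2:{P,Q}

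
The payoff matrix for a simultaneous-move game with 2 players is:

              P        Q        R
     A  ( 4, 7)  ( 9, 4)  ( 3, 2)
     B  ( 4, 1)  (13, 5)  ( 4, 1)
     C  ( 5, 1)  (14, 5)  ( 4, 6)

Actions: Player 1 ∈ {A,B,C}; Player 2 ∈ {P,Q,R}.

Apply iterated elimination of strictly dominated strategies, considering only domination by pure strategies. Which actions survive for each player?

P1 drop A (C beats it: P:5>4 Q:14>9 R:4>3)
P2 drop P (Q beats it: B:5>1 C:5>1)
P1→{B,C} P2→{Q,R}

Remaining: P1:{B,C} P2:{Q,R}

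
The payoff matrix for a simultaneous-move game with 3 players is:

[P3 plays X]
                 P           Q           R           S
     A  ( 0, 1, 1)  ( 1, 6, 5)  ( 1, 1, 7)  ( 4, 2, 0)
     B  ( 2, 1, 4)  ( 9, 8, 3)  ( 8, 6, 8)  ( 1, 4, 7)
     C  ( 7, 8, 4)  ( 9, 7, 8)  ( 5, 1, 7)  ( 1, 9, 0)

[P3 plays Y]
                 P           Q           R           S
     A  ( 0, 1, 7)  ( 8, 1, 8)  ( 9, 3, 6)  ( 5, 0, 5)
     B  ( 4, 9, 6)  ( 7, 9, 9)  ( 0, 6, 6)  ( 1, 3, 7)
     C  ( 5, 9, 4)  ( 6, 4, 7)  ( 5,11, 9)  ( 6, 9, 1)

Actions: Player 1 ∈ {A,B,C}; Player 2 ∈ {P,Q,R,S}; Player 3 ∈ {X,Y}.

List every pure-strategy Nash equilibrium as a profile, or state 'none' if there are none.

PSNE: ∅

(A,P,X): not NE [P1→C gives 7>0; P2→Q gives 6>1; P3→Y gives 7>1]
(A,P,Y): not NE [P1→C gives 5>0; P2→R gives 3>1]
(A,Q,X): not NE [P1→C gives 9>1; P3→Y gives 8>5]
(A,Q,Y): not NE [P2→R gives 3>1]
(A,R,X): not NE [P1→B gives 8>1; P2→Q gives 6>1]
(A,R,Y): not NE [P3→X gives 7>6]
(A,S,X): not NE [P2→Q gives 6>2; P3→Y gives 5>0]
(A,S,Y): not NE [P1→C gives 6>5; P2→R gives 3>0]
(B,P,X): not NE [P1→C gives 7>2; P2→Q gives 8>1; P3→Y gives 6>4]
(B,P,Y): not NE [P1→C gives 5>4]
(B,Q,X): not NE [P3→Y gives 9>3]
(B,Q,Y): not NE [P1→A gives 8>7]
(B,R,X): not NE [P2→Q gives 8>6]
(B,R,Y): not NE [P1→A gives 9>0; P2→Q gives 9>6; P3→X gives 8>6]
(B,S,X): not NE [P1→A gives 4>1; P2→Q gives 8>4]
(B,S,Y): not NE [P1→C gives 6>1; P2→Q gives 9>3]
(C,P,X): not NE [P2→S gives 9>8]
(C,P,Y): not NE [P2→R gives 11>9]
(C,Q,X): not NE [P2→S gives 9>7]
(C,Q,Y): not NE [P1→A gives 8>6; P2→R gives 11>4; P3→X gives 8>7]
(C,R,X): not NE [P1→B gives 8>5; P2→S gives 9>1; P3→Y gives 9>7]
(C,R,Y): not NE [P1→A gives 9>5]
(C,S,X): not NE [P1→A gives 4>1; P3→Y gives 1>0]
(C,S,Y): not NE [P2→R gives 11>9]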